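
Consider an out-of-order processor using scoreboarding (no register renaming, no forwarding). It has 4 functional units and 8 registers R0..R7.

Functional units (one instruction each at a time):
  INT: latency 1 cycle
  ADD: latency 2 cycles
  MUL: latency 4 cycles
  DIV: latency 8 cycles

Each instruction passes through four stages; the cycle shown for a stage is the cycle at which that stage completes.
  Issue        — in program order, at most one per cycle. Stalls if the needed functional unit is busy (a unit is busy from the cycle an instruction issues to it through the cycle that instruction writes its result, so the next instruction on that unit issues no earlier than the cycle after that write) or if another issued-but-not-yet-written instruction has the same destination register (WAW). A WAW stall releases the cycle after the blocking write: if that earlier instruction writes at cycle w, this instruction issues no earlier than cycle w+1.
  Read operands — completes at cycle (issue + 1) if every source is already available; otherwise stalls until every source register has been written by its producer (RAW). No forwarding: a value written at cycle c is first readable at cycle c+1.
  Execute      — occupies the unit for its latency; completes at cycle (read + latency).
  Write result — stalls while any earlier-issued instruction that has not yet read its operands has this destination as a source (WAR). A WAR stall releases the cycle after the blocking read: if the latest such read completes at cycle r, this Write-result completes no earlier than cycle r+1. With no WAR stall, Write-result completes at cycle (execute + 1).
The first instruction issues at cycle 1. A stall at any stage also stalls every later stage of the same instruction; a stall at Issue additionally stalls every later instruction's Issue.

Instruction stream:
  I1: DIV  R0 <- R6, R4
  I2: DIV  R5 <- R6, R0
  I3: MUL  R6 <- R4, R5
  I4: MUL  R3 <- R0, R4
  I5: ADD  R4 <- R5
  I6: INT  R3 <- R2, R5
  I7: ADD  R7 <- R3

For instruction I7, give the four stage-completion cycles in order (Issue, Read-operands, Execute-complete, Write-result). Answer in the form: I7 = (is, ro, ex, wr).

t=1  issue I1 (DIV)
t=2  I1 read-ops
t=10  I1 finished on DIV
t=11  I1→R0
t=12  issue I2 (DIV)
t=13  I2 read-ops · issue I3 (MUL)
t=21  I2 finished on DIV
t=22  I2→R5
t=23  I3 read-ops
t=27  I3 finished on MUL
t=28  I3→R6
t=29  issue I4 (MUL)
t=30  I4 read-ops · issue I5 (ADD)
t=31  I5 read-ops
t=33  I5 finished on ADD
t=34  I4 finished on MUL · I5→R4
t=35  I4→R3
t=36  issue I6 (INT)
t=37  I6 read-ops · issue I7 (ADD)
t=38  I6 finished on INT
t=39  I6→R3
t=40  I7 read-ops
t=42  I7 finished on ADD
t=43  I7→R7

I7 = (37, 40, 42, 43)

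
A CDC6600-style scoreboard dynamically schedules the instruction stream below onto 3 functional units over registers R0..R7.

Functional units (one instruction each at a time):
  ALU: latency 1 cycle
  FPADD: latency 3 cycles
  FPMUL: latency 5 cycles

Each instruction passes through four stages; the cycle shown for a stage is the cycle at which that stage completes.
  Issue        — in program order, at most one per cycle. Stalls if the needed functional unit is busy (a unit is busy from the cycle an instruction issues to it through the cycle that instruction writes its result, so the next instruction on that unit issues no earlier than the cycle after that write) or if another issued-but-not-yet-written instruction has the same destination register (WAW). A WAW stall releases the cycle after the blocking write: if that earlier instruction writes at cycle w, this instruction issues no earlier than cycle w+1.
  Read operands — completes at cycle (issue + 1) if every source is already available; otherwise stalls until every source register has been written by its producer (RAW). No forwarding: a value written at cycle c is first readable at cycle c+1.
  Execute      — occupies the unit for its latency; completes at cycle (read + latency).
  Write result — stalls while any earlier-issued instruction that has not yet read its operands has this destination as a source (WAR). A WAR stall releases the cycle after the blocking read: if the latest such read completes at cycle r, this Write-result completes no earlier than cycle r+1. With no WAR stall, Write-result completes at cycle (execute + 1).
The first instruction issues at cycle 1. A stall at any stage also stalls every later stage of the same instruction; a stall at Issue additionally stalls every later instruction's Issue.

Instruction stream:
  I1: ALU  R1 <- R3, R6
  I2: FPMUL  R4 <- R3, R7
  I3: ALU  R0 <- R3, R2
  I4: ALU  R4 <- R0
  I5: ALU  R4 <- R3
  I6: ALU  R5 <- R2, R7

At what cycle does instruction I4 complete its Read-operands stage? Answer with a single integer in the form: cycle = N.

t=1  I1 dispatched to ALU
t=2  I1 operands ready · I2 dispatched to FPMUL
t=3  I1 complete · I2 operands ready
t=4  R1←I1
t=5  I3 dispatched to ALU
t=6  I3 operands ready
t=7  I3 complete
t=8  I2 complete · R0←I3
t=9  R4←I2
t=10  I4 dispatched to ALU
t=11  I4 operands ready
t=12  I4 complete
t=13  R4←I4
t=14  I5 dispatched to ALU
t=15  I5 operands ready
t=16  I5 complete
t=17  R4←I5
t=18  I6 dispatched to ALU
t=19  I6 operands ready
t=20  I6 complete
t=21  R5←I6

cycle = 11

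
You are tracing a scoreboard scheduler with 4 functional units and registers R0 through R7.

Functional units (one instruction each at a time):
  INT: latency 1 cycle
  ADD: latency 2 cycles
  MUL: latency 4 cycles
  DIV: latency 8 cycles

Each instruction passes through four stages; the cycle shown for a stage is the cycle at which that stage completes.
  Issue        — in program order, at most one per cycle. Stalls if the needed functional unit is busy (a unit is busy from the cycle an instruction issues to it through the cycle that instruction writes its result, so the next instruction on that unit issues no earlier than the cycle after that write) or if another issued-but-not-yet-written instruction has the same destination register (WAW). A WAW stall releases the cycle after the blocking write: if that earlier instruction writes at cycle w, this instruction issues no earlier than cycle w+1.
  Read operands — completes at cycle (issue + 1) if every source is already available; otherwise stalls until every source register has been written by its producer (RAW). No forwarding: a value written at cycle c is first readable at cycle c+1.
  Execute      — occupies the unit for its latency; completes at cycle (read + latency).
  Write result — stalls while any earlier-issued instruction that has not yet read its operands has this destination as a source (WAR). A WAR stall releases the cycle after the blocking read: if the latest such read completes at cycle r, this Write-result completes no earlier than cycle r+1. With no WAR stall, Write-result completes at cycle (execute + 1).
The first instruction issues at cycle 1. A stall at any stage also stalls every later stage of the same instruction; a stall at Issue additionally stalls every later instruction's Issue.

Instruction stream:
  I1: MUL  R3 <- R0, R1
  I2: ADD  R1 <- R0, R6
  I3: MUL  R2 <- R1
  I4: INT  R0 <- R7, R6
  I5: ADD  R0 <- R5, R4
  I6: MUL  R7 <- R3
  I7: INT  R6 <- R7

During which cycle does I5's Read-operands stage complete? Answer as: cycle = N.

cycle 1: I1→MUL
cycle 2: I1 RO | I2→ADD
cycle 3: I2 RO
cycle 5: I2 EX
cycle 6: I1 EX | I2 WR R1
cycle 7: I1 WR R3
cycle 8: I3→MUL
cycle 9: I3 RO | I4→INT
cycle 10: I4 RO
cycle 11: I4 EX
cycle 12: I4 WR R0
cycle 13: I3 EX | I5→ADD
cycle 14: I3 WR R2 | I5 RO
cycle 15: I6→MUL
cycle 16: I5 EX | I6 RO | I7→INT
cycle 17: I5 WR R0
cycle 20: I6 EX
cycle 21: I6 WR R7
cycle 22: I7 RO
cycle 23: I7 EX
cycle 24: I7 WR R6

cycle = 14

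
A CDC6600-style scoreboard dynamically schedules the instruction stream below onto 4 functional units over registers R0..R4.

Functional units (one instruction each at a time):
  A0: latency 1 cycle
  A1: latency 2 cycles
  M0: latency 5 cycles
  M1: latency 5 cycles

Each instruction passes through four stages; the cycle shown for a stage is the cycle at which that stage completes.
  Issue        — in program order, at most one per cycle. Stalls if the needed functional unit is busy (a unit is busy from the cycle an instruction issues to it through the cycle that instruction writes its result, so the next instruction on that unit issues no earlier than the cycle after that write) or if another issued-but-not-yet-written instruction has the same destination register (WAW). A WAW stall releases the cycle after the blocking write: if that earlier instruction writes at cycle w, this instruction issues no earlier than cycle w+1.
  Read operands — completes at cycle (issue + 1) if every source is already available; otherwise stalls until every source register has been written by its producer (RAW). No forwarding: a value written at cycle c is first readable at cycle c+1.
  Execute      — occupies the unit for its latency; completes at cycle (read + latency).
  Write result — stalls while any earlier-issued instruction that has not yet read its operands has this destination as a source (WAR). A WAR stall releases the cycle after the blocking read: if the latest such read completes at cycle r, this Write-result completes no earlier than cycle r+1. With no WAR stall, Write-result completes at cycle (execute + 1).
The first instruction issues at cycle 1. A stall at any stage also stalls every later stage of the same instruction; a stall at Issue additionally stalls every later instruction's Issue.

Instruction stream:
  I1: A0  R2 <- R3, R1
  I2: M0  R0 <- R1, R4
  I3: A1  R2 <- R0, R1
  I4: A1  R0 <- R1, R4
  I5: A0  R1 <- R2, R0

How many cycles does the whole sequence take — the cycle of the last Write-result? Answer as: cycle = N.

I1 -> (1, 2, 3, 4)
I2 -> (2, 3, 8, 9)
I3 -> (5, 10, 12, 13)  // WAW R2: wait I1 write@4, RAW R0: wait I2 write@9
I4 -> (14, 15, 17, 18)  // struct: A1 busy until I3 writes@13
I5 -> (15, 19, 20, 21)  // RAW R0: wait I4 write@18

cycle = 21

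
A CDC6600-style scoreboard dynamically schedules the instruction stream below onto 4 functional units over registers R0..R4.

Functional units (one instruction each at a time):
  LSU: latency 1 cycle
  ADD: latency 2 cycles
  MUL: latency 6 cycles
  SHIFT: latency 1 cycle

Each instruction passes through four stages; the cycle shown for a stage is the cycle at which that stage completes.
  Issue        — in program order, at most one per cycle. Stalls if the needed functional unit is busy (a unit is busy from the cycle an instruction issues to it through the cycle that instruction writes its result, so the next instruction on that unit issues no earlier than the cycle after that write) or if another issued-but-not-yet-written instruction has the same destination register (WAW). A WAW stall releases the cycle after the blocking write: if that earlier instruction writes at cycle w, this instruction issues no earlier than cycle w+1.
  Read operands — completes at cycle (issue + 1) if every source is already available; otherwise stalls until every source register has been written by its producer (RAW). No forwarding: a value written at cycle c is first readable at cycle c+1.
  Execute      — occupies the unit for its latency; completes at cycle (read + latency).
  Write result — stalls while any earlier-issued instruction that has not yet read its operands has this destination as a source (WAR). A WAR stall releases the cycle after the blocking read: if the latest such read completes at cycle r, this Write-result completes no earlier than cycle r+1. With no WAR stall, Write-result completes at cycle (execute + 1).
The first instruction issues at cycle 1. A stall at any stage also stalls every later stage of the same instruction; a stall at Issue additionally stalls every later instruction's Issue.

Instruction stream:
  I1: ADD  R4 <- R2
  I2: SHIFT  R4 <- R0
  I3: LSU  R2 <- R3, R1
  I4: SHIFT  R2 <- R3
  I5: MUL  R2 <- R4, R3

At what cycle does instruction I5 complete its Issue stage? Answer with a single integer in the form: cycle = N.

cycle = 15

[1] I1→ADD
[2] I1 RO
[4] I1 EX
[5] I1 WR R4
[6] I2→SHIFT
[7] I2 RO · I3→LSU
[8] I2 EX · I3 RO
[9] I2 WR R4 · I3 EX
[10] I3 WR R2
[11] I4→SHIFT
[12] I4 RO
[13] I4 EX
[14] I4 WR R2
[15] I5→MUL
[16] I5 RO
[22] I5 EX
[23] I5 WR R2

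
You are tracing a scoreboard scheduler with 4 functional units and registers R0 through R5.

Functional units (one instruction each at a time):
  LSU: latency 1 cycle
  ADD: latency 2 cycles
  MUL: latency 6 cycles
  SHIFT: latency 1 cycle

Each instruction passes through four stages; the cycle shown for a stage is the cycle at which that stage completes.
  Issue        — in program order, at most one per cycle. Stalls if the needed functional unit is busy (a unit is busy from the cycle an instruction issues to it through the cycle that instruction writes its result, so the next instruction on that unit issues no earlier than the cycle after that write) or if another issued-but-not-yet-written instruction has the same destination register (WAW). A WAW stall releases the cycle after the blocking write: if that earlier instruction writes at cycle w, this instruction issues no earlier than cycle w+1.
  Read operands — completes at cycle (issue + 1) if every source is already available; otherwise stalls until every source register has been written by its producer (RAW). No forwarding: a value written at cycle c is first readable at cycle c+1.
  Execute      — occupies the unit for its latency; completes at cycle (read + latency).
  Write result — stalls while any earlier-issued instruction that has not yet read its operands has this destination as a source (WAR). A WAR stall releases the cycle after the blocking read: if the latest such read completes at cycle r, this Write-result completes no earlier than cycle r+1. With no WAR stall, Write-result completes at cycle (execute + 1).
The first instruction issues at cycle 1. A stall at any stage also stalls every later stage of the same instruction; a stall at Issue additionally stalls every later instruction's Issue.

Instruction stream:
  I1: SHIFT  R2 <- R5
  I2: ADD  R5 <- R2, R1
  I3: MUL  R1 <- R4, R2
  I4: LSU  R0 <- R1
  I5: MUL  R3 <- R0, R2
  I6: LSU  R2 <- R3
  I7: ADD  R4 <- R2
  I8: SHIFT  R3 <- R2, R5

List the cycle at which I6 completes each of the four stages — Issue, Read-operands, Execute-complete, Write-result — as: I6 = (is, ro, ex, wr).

I1 -> (1, 2, 3, 4)
I2 -> (2, 5, 7, 8)  // RAW R2: wait I1 write@4
I3 -> (3, 5, 11, 12)  // RAW R2: wait I1 write@4
I4 -> (4, 13, 14, 15)  // RAW R1: wait I3 write@12
I5 -> (13, 16, 22, 23)  // struct: MUL busy until I3 writes@12, RAW R0: wait I4 write@15
I6 -> (16, 24, 25, 26)  // struct: LSU busy until I4 writes@15, RAW R3: wait I5 write@23
I7 -> (17, 27, 29, 30)  // RAW R2: wait I6 write@26
I8 -> (24, 27, 28, 29)  // WAW R3: wait I5 write@23, RAW R2: wait I6 write@26

I6 = (16, 24, 25, 26)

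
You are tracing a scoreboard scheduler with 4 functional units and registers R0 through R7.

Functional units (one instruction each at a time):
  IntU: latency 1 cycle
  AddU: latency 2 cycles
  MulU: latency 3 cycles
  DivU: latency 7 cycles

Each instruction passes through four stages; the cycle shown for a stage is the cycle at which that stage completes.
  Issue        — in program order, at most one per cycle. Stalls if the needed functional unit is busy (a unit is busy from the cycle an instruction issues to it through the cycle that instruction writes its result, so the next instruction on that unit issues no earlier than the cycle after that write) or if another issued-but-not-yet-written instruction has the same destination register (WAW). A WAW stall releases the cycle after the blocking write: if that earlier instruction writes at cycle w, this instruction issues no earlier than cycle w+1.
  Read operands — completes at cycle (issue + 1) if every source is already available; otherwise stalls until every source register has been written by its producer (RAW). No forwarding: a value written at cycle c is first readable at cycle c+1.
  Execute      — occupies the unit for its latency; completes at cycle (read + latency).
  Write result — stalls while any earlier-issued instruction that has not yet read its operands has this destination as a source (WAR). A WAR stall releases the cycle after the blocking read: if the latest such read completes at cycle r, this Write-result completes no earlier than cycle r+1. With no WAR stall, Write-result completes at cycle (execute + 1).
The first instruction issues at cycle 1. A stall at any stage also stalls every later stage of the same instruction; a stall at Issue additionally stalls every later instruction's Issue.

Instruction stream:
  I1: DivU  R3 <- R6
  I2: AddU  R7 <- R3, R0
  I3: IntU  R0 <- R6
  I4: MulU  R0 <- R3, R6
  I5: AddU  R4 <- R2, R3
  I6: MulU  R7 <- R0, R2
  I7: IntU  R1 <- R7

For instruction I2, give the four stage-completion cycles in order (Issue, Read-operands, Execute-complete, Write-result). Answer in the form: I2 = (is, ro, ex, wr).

c1: I1 dispatched to DivU
c2: I1 operands ready; I2 dispatched to AddU
c3: I3 dispatched to IntU
c4: I3 operands ready
c5: I3 complete
c9: I1 complete
c10: R3←I1
c11: I2 operands ready
c12: R0←I3
c13: I2 complete; I4 dispatched to MulU
c14: R7←I2; I4 operands ready
c15: I5 dispatched to AddU
c16: I5 operands ready
c17: I4 complete
c18: R0←I4; I5 complete
c19: R4←I5; I6 dispatched to MulU
c20: I6 operands ready; I7 dispatched to IntU
c23: I6 complete
c24: R7←I6
c25: I7 operands ready
c26: I7 complete
c27: R1←I7

I2 = (2, 11, 13, 14)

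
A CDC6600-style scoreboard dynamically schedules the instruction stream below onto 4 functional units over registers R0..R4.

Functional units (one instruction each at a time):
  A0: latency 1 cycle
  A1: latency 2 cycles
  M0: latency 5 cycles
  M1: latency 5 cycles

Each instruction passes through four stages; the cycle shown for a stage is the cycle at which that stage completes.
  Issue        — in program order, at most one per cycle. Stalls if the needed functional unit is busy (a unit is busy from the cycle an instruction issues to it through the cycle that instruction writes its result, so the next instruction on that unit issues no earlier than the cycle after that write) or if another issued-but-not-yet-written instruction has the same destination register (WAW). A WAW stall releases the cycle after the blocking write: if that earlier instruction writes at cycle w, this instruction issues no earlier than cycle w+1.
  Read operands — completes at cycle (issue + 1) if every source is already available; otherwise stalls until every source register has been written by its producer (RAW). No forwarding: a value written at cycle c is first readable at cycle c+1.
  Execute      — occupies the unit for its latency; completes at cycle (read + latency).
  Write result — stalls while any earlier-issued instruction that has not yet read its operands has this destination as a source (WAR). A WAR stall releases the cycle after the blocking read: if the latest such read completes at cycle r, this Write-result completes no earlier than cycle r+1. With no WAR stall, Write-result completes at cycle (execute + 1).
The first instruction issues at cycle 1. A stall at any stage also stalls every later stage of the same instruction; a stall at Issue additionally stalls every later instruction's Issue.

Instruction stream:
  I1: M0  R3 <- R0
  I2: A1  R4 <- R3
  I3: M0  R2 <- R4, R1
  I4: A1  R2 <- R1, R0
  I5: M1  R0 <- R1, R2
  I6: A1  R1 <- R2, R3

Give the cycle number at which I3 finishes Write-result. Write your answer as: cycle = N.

t=1  issue I1 (M0)
t=2  I1 read-ops, issue I2 (A1)
t=7  I1 finished on M0
t=8  I1→R3
t=9  I2 read-ops, issue I3 (M0)
t=11  I2 finished on A1
t=12  I2→R4
t=13  I3 read-ops
t=18  I3 finished on M0
t=19  I3→R2
t=20  issue I4 (A1)
t=21  I4 read-ops, issue I5 (M1)
t=23  I4 finished on A1
t=24  I4→R2
t=25  I5 read-ops, issue I6 (A1)
t=26  I6 read-ops
t=28  I6 finished on A1
t=29  I6→R1
t=30  I5 finished on M1
t=31  I5→R0

cycle = 19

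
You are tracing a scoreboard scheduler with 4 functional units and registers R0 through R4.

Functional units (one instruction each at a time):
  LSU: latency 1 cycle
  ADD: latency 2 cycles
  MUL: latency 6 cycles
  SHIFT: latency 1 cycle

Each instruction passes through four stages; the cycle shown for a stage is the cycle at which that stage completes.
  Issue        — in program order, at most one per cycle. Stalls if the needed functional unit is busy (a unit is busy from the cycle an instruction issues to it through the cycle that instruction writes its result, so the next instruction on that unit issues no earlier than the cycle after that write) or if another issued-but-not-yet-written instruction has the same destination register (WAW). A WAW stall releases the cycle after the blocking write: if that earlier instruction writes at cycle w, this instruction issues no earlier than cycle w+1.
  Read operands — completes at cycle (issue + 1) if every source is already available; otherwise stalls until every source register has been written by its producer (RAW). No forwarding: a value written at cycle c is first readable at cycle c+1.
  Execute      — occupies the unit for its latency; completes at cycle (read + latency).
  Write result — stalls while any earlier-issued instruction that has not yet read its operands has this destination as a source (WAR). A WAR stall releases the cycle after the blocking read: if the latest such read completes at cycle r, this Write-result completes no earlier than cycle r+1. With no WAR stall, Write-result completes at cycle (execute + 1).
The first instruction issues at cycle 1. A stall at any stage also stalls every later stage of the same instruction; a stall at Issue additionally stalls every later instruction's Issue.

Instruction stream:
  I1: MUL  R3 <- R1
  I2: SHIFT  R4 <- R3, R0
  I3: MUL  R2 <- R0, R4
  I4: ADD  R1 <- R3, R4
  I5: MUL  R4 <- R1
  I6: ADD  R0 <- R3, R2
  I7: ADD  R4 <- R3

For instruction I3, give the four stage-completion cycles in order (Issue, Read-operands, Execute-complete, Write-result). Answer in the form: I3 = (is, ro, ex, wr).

I3 = (10, 13, 19, 20)

I1: IS=1 RO=2 EX=8 WR=9
I2: IS=2 RO=10 EX=11 WR=12  [RAW R3: wait I1 write@9]
I3: IS=10 RO=13 EX=19 WR=20  [struct: MUL busy until I1 writes@9; RAW R4: wait I2 write@12]
I4: IS=11 RO=13 EX=15 WR=16  [RAW R4: wait I2 write@12]
I5: IS=21 RO=22 EX=28 WR=29  [struct: MUL busy until I3 writes@20]
I6: IS=22 RO=23 EX=25 WR=26
I7: IS=30 RO=31 EX=33 WR=34  [WAW R4: wait I5 write@29]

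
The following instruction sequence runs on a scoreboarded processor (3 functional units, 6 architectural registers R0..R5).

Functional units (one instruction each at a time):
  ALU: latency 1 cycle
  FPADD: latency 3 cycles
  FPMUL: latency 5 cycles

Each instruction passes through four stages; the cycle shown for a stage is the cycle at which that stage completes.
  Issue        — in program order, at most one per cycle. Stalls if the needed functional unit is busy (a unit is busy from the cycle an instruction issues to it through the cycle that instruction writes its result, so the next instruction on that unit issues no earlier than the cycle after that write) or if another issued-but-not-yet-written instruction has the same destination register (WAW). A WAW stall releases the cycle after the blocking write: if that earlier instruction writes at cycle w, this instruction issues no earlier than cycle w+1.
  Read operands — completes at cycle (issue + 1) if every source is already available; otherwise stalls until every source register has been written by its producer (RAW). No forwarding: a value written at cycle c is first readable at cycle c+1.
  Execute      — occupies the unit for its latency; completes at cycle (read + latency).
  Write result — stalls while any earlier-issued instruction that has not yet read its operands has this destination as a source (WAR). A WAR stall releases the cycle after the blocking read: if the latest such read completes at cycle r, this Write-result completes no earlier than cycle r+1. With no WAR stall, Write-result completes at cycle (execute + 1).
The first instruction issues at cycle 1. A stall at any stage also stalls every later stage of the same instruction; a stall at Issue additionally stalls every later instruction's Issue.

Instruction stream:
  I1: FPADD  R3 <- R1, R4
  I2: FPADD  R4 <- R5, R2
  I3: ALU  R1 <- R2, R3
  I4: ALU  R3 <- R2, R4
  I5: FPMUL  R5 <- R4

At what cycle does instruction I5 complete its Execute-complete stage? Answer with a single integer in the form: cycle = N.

  I1 | 1 | 2 | 5 | 6
  I2 | 7 | 8 | 11 | 12   struct: FPADD busy until I1 writes@6
  I3 | 8 | 9 | 10 | 11
  I4 | 12 | 13 | 14 | 15   struct: ALU busy until I3 writes@11
  I5 | 13 | 14 | 19 | 20

cycle = 19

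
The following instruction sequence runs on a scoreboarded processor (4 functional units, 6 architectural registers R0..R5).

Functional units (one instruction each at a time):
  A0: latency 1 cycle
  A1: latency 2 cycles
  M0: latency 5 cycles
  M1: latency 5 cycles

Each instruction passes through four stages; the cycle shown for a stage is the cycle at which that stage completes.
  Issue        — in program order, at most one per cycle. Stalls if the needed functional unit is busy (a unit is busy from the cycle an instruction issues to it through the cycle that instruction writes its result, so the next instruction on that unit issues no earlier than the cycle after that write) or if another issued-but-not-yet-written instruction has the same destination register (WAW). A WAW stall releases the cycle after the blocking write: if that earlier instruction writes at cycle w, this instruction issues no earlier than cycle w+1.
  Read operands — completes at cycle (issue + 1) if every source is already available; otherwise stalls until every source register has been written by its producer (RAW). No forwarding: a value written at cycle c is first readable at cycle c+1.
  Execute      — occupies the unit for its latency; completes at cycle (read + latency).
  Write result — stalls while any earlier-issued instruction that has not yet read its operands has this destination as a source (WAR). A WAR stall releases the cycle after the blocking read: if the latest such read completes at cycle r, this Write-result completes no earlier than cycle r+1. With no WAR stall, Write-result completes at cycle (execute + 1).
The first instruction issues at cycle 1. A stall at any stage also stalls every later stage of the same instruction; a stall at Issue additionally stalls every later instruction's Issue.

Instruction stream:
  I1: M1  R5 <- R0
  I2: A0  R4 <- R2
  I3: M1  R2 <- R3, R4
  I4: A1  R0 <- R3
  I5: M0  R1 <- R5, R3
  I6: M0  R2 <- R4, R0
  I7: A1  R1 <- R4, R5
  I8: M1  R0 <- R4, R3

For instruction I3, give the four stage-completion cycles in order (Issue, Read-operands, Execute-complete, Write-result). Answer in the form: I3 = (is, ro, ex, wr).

1) issue 1, read 2, done 7, write 8
2) issue 2, read 3, done 4, write 5
3) issue 9, read 10, done 15, write 16  <struct: M1 busy until I1 writes@8>
4) issue 10, read 11, done 13, write 14
5) issue 11, read 12, done 17, write 18
6) issue 19, read 20, done 25, write 26  <struct: M0 busy until I5 writes@18>
7) issue 20, read 21, done 23, write 24
8) issue 21, read 22, done 27, write 28

I3 = (9, 10, 15, 16)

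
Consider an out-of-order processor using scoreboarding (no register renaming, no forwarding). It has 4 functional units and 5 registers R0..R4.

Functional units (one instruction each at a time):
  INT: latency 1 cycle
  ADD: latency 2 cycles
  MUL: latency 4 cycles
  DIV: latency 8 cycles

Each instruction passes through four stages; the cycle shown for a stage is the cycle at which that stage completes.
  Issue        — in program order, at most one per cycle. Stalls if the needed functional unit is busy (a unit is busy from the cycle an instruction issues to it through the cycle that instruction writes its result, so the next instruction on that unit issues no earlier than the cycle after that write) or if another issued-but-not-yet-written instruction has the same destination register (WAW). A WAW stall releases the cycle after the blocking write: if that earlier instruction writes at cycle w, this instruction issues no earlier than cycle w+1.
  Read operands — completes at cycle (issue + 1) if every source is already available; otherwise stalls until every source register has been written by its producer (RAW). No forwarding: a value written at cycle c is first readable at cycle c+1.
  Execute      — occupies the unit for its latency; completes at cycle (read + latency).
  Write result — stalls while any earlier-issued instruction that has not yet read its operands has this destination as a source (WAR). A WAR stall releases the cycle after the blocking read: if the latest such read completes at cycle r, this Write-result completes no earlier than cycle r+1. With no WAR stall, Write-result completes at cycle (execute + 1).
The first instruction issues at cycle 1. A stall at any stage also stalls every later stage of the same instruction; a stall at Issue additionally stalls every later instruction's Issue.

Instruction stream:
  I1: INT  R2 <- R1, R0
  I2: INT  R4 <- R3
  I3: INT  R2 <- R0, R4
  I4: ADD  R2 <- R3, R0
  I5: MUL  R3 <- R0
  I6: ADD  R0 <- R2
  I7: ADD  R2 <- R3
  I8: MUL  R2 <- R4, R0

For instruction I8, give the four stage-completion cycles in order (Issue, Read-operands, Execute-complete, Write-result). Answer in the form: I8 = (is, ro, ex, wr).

I1 -> (1, 2, 3, 4)
I2 -> (5, 6, 7, 8)  // struct: INT busy until I1 writes@4
I3 -> (9, 10, 11, 12)  // struct: INT busy until I2 writes@8
I4 -> (13, 14, 16, 17)  // WAW R2: wait I3 write@12
I5 -> (14, 15, 19, 20)
I6 -> (18, 19, 21, 22)  // struct: ADD busy until I4 writes@17
I7 -> (23, 24, 26, 27)  // struct: ADD busy until I6 writes@22
I8 -> (28, 29, 33, 34)  // WAW R2: wait I7 write@27

I8 = (28, 29, 33, 34)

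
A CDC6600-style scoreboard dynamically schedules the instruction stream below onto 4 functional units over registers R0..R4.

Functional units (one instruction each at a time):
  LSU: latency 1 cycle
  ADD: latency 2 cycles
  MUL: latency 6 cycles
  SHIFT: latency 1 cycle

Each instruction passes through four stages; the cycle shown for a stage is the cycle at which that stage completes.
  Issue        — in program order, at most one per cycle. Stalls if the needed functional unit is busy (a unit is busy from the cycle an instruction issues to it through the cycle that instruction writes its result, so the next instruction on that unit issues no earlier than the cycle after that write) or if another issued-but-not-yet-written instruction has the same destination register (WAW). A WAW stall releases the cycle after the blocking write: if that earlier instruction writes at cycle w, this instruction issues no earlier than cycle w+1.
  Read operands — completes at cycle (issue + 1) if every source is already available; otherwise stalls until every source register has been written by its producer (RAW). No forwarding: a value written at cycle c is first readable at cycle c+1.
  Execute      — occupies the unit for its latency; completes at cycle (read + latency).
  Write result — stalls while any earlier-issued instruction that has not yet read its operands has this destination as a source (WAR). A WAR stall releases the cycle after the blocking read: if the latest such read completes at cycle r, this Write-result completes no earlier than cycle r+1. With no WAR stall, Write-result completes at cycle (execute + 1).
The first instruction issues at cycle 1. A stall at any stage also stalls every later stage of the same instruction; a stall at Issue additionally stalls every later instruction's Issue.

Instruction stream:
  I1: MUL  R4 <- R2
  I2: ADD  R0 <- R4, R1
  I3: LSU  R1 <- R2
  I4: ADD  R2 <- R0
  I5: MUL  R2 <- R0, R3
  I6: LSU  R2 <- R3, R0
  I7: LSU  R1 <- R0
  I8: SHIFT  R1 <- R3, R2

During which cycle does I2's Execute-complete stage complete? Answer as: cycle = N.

I1 -> (1, 2, 8, 9)
I2 -> (2, 10, 12, 13)  // RAW R4: wait I1 write@9
I3 -> (3, 4, 5, 11)  // WAR R1: wait I2 read@10
I4 -> (14, 15, 17, 18)  // struct: ADD busy until I2 writes@13
I5 -> (19, 20, 26, 27)  // WAW R2: wait I4 write@18
I6 -> (28, 29, 30, 31)  // WAW R2: wait I5 write@27
I7 -> (32, 33, 34, 35)  // struct: LSU busy until I6 writes@31
I8 -> (36, 37, 38, 39)  // WAW R1: wait I7 write@35

cycle = 12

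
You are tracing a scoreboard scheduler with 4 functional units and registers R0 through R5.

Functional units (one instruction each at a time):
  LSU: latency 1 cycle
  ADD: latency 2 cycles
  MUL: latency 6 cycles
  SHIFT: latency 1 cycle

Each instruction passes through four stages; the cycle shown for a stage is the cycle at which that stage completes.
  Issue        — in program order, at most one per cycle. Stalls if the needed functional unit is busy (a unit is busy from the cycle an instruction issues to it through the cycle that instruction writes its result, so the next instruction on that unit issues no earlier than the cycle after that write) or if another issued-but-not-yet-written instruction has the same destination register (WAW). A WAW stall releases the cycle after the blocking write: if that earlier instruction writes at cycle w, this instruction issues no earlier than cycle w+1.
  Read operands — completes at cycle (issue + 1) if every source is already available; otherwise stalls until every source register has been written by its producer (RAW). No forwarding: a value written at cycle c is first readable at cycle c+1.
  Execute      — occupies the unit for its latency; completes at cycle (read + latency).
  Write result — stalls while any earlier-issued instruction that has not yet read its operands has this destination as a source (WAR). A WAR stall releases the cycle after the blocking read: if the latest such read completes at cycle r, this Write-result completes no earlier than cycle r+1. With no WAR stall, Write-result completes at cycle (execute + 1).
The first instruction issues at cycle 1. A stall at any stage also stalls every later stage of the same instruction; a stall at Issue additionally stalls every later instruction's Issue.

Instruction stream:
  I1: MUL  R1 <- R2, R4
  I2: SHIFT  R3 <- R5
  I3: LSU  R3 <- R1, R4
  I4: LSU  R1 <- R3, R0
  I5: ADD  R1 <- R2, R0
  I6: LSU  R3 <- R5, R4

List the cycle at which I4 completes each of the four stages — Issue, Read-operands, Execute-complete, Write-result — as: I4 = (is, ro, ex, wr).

1) issue 1, read 2, done 8, write 9
2) issue 2, read 3, done 4, write 5
3) issue 6, read 10, done 11, write 12  <WAW R3: wait I2 write@5 / RAW R1: wait I1 write@9>
4) issue 13, read 14, done 15, write 16  <struct: LSU busy until I3 writes@12>
5) issue 17, read 18, done 20, write 21  <WAW R1: wait I4 write@16>
6) issue 18, read 19, done 20, write 21

I4 = (13, 14, 15, 16)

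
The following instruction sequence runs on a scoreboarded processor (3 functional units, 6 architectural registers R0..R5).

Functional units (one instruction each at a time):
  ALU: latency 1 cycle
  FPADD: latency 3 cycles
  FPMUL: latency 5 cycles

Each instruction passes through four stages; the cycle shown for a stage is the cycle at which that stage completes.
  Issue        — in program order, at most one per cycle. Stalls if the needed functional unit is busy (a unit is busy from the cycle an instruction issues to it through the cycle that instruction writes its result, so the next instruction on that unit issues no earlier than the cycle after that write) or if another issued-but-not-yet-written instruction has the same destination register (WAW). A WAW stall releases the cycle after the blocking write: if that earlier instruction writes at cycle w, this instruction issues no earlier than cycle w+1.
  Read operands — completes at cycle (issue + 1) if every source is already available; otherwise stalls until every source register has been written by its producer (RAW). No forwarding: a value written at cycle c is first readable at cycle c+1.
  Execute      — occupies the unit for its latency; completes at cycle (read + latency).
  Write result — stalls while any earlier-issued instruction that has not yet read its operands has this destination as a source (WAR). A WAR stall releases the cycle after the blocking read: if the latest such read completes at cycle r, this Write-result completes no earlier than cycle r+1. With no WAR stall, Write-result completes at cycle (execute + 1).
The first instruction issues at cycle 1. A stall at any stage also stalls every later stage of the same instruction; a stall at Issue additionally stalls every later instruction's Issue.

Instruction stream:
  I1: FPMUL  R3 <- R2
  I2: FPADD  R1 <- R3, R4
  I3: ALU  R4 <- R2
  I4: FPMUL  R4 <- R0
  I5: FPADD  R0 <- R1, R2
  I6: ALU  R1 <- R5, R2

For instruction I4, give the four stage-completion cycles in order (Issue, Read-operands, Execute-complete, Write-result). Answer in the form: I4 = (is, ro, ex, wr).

I4 = (11, 12, 17, 18)

cycle 1: issue I1 (FPMUL)
cycle 2: I1 read-ops · issue I2 (FPADD)
cycle 3: issue I3 (ALU)
cycle 4: I3 read-ops
cycle 5: I3 finished on ALU
cycle 7: I1 finished on FPMUL
cycle 8: I1→R3
cycle 9: I2 read-ops
cycle 10: I3→R4
cycle 11: issue I4 (FPMUL)
cycle 12: I2 finished on FPADD · I4 read-ops
cycle 13: I2→R1
cycle 14: issue I5 (FPADD)
cycle 15: I5 read-ops · issue I6 (ALU)
cycle 16: I6 read-ops
cycle 17: I4 finished on FPMUL · I6 finished on ALU
cycle 18: I4→R4 · I5 finished on FPADD · I6→R1
cycle 19: I5→R0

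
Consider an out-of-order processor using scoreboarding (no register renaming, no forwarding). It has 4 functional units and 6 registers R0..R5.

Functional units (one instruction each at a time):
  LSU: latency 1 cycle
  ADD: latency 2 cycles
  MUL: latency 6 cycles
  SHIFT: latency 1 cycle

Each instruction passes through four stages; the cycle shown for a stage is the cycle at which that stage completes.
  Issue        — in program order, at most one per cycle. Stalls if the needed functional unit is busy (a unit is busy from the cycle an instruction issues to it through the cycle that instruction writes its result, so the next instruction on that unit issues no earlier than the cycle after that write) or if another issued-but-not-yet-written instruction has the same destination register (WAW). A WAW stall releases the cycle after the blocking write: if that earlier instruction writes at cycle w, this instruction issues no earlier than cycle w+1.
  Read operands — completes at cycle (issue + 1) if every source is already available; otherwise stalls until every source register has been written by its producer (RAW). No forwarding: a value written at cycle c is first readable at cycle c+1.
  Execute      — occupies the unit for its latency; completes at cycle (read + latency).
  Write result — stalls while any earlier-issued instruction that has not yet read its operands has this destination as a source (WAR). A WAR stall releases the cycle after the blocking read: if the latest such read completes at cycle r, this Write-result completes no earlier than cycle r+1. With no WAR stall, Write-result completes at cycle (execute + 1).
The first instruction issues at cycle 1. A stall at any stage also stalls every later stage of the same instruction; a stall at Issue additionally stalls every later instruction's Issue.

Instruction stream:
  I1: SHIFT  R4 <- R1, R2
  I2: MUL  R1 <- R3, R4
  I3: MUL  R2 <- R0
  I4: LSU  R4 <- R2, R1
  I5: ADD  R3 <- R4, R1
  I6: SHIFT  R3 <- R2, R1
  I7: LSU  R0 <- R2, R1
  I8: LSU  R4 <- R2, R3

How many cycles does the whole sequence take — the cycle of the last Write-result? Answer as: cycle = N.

cycle = 37

[I1] 1/2/3/4
[I2] 2/5/11/12  (RAW R4: wait I1 write@4)
[I3] 13/14/20/21  (struct: MUL busy until I2 writes@12)
[I4] 14/22/23/24  (RAW R2: wait I3 write@21)
[I5] 15/25/27/28  (RAW R4: wait I4 write@24)
[I6] 29/30/31/32  (WAW R3: wait I5 write@28)
[I7] 30/31/32/33
[I8] 34/35/36/37  (struct: LSU busy until I7 writes@33)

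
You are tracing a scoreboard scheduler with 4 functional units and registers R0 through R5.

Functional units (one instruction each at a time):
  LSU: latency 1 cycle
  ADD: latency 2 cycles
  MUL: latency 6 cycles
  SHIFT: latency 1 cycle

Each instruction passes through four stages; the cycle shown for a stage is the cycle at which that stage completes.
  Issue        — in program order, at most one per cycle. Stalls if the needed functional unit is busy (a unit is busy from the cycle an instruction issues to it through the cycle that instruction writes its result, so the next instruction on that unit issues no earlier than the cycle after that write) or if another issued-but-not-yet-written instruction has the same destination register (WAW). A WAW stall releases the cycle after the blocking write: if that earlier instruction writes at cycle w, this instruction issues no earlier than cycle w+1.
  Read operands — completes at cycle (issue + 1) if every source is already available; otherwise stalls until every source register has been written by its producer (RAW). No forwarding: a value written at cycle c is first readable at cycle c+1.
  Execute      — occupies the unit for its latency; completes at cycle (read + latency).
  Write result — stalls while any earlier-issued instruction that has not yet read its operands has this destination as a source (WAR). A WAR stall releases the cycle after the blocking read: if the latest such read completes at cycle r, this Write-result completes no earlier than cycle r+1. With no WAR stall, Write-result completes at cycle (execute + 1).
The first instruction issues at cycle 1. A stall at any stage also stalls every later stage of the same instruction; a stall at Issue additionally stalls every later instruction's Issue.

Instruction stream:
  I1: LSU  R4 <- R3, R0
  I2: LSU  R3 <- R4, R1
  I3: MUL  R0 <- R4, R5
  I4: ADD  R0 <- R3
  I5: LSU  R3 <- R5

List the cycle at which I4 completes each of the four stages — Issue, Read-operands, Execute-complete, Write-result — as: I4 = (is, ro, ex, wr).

I4 = (15, 16, 18, 19)

1) issue 1, read 2, done 3, write 4
2) issue 5, read 6, done 7, write 8  <struct: LSU busy until I1 writes@4>
3) issue 6, read 7, done 13, write 14
4) issue 15, read 16, done 18, write 19  <WAW R0: wait I3 write@14>
5) issue 16, read 17, done 18, write 19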